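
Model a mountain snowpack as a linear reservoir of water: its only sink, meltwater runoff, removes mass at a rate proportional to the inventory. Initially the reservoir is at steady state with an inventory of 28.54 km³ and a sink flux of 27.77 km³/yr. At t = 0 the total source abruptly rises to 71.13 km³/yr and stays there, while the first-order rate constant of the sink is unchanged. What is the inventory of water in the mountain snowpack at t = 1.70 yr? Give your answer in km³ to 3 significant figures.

Residence time τ = M₀/F₀ = 1.028 yr. The eventual steady state is M_∞ = M₀·(F₁/F₀) = 28.54 × 71.13/27.77 = 73.102 km³.
The anomaly ΔM(t) = M(t) − M_∞ decays as ΔM₀·e^(−t/τ) with ΔM₀ = 28.54 − 73.102 = −44.56 km³.
At t = 1.70 yr, e^(−t/τ) = e^(−1.654) = 0.1913, so ΔM = −8.523 km³ and M = 73.102 − 8.523 = 64.579 km³.

64.6 km³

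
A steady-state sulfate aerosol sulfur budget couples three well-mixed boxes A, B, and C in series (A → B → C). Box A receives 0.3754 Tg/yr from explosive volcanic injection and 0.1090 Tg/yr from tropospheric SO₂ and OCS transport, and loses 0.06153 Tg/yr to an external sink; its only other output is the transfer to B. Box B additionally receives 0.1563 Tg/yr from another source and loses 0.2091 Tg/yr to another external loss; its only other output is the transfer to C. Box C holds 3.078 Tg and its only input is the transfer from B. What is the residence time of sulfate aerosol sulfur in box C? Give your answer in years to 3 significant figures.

Box A: F(A→B) = (0.3754 + 0.1090) − 0.06153 = 0.42287 Tg/yr.
Box B: F(B→C) = (0.42287 + 0.1563) − 0.2091 = 0.37007 Tg/yr.
Box C throughput = its input = 0.37007 Tg/yr; τ = 3.078 / 0.37007 = 8.317 yr.

8.32 yr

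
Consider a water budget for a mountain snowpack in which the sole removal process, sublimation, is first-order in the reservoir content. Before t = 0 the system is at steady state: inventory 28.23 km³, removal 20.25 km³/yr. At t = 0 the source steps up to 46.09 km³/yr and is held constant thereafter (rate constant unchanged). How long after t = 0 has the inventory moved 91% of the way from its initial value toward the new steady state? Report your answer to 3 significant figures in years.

τ = M₀/F₀ = 28.23/20.25 = 1.394 yr.
The remaining gap fraction is e^(−t/τ); 91% covered ⇒ e^(−t/τ) = 0.0900.
t = −τ ln(0.0900) = 1.394 × 2.408 = 3.357 yr.

3.36 yr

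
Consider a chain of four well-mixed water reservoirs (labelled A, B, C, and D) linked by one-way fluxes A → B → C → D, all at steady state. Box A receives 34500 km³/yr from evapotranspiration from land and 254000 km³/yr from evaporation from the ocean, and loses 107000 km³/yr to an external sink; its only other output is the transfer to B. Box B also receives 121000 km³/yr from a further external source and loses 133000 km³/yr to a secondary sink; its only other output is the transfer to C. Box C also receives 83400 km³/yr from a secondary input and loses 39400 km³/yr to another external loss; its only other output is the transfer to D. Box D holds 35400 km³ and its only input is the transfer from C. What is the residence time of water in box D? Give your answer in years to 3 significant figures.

Box A: F(A→B) = (34500 + 254000) − 107000 = 181500 km³/yr.
Box B: F(B→C) = (181500 + 121000) − 133000 = 169500 km³/yr.
Box C: F(C→D) = (169500 + 83400) − 39400 = 213500 km³/yr.
Box D throughput = its input = 213500 km³/yr; τ = 35400 / 213500 = 0.1658 yr.

0.166 yr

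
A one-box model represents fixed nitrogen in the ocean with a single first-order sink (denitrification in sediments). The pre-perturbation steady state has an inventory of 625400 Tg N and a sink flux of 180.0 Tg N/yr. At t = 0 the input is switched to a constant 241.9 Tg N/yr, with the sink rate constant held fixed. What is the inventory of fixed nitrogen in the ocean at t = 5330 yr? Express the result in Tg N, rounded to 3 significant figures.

794000 Tg N

τ = M₀/F₀ = 625400/180.0 = 3474 yr; rate constant k = 1/τ.
New steady state M_∞ = F₁/k = F₁·τ = 241.9 × 3474 = 840470 Tg N.
M(t) = M_∞ + (M₀ − M_∞)·e^(−t/τ); t/τ = 5330/3474 = 1.534, so e^(−t/τ) = 0.2157.
M(t) = 840470 − 215100 × 0.2157 = 794090 Tg N.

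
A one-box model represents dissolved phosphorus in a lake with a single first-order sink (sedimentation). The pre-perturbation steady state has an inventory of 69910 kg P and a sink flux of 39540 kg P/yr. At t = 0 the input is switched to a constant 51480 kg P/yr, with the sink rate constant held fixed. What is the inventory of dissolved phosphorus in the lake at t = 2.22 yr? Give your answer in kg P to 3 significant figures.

The sink rate constant is k = F₀/M₀ = 39540/69910 = 0.5656 yr⁻¹.
Solving dM/dt = F₁ − kM with M(0) = M₀ gives M(t) = F₁/k + (M₀ − F₁/k)·e^(−kt).
F₁/k = 51480/0.5656 = 91021 kg P; kt = 0.5656 × 2.22 = 1.256, e^(−kt) = 0.2849.
M(2.22) = 91021 + (69910 − 91021) × 0.2849 = 91021 − 6015 = 85006 kg P.

85000 kg P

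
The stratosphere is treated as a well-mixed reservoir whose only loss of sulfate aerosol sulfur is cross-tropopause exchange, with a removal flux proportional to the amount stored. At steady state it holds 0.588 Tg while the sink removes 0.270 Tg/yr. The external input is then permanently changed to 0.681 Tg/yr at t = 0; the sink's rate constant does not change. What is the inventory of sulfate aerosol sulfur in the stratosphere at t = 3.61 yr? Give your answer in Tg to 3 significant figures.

Residence time τ = M₀/F₀ = 2.178 yr. The eventual steady state is M_∞ = M₀·(F₁/F₀) = 0.588 × 0.681/0.270 = 1.4831 Tg.
The anomaly ΔM(t) = M(t) − M_∞ decays as ΔM₀·e^(−t/τ) with ΔM₀ = 0.588 − 1.4831 = −0.8951 Tg.
At t = 3.61 yr, e^(−t/τ) = e^(−1.658) = 0.1906, so ΔM = −0.1706 Tg and M = 1.4831 − 0.1706 = 1.3125 Tg.

1.31 Tg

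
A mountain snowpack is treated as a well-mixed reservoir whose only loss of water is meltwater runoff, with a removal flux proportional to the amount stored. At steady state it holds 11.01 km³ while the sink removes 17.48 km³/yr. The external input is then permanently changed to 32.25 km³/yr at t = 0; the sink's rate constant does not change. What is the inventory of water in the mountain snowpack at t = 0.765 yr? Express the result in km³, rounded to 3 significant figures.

Residence time τ = M₀/F₀ = 0.6299 yr. The eventual steady state is M_∞ = M₀·(F₁/F₀) = 11.01 × 32.25/17.48 = 20.313 km³.
The anomaly ΔM(t) = M(t) − M_∞ decays as ΔM₀·e^(−t/τ) with ΔM₀ = 11.01 − 20.313 = −9.303 km³.
At t = 0.765 yr, e^(−t/τ) = e^(−1.215) = 0.2968, so ΔM = −2.762 km³ and M = 20.313 − 2.762 = 17.552 km³.

17.6 km³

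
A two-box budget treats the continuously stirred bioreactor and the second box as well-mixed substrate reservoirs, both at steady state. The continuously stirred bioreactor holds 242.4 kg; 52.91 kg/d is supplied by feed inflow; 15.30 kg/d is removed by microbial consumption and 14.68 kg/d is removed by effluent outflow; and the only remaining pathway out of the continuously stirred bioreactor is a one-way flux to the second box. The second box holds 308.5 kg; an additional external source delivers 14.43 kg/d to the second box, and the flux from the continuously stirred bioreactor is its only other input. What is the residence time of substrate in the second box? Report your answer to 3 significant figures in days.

Balance the continuously stirred bioreactor: ΣF_in = 52.910 kg/d.
Flux to the second box = ΣF_in − (15.30 + 14.68) = 22.930 kg/d.
Total input to the second box = 22.930 + 14.43 = 37.360 kg/d; at steady state this equals its total output.
τ = M / F = 308.5 / 37.360 = 8.257 d.

8.26 d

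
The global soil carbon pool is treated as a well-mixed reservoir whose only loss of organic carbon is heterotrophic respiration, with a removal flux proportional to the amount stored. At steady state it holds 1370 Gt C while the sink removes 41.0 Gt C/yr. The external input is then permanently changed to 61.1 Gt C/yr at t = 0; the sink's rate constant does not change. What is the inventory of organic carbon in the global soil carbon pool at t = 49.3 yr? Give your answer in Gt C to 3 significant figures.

1890 Gt C

The sink rate constant is k = F₀/M₀ = 41.0/1370 = 0.02993 yr⁻¹.
Solving dM/dt = F₁ − kM with M(0) = M₀ gives M(t) = F₁/k + (M₀ − F₁/k)·e^(−kt).
F₁/k = 61.1/0.02993 = 2041.6 Gt C; kt = 0.02993 × 49.3 = 1.475, e^(−kt) = 0.2287.
M(49.3) = 2041.6 + (1370 − 2041.6) × 0.2287 = 2041.6 − 153.6 = 1888.0 Gt C.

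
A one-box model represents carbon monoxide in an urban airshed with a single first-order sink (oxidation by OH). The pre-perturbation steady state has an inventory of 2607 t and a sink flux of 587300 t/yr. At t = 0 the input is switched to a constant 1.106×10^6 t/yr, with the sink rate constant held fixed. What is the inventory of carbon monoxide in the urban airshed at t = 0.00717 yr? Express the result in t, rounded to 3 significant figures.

The sink rate constant is k = F₀/M₀ = 587300/2607 = 225.3 yr⁻¹.
Solving dM/dt = F₁ − kM with M(0) = M₀ gives M(t) = F₁/k + (M₀ − F₁/k)·e^(−kt).
F₁/k = 1.106×10^6/225.3 = 4909.5 t; kt = 225.3 × 0.00717 = 1.615, e^(−kt) = 0.1988.
M(0.00717) = 4909.5 + (2607 − 4909.5) × 0.1988 = 4909.5 − 457.8 = 4451.7 t.

4450 t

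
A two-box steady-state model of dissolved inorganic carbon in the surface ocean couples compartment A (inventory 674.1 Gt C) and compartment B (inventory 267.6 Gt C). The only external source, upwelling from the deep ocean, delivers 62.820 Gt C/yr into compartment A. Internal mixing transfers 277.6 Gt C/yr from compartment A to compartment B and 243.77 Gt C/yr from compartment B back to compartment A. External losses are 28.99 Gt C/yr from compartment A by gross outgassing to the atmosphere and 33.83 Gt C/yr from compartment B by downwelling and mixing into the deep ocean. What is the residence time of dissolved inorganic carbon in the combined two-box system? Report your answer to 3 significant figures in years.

15.0 yr

For the system as a whole, the A↔B exchange is internal and contributes nothing to the throughput; only the external sinks remove mass.
M_total = 674.1 + 267.6 = 941.70 Gt C.
ΣF_external_out = 28.99 + 33.83 = 62.820 Gt C/yr.
τ = M_total / ΣF_ext = 941.70 / 62.820 = 14.99 yr.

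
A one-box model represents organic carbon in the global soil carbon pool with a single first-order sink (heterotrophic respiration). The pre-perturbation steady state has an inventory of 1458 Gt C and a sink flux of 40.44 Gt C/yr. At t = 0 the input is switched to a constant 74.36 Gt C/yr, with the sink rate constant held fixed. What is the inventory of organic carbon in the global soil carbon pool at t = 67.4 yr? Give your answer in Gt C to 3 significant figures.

2490 Gt C

The sink rate constant is k = F₀/M₀ = 40.44/1458 = 0.02774 yr⁻¹.
Solving dM/dt = F₁ − kM with M(0) = M₀ gives M(t) = F₁/k + (M₀ − F₁/k)·e^(−kt).
F₁/k = 74.36/0.02774 = 2680.9 Gt C; kt = 0.02774 × 67.4 = 1.869, e^(−kt) = 0.1542.
M(67.4) = 2680.9 + (1458 − 2680.9) × 0.1542 = 2680.9 − 188.6 = 2492.3 Gt C.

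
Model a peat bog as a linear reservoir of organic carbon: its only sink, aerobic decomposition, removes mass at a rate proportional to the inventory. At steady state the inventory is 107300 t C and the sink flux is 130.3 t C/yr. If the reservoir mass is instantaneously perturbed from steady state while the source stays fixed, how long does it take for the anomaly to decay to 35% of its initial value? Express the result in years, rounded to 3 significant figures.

For a linear reservoir the anomaly decays as exp(−t/τ) with τ = M/F = 107300/130.3 = 823.5 yr.
exp(−t/τ) = 0.35 ⇒ t = −τ ln(0.35) = 823.5 × 1.050 = 864.5 yr.

865 yr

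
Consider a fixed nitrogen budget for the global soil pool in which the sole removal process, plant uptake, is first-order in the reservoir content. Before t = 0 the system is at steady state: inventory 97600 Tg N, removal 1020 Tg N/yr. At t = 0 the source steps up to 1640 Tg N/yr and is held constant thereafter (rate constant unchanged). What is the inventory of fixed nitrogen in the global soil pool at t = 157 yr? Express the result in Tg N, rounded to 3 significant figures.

145000 Tg N

τ = M₀/F₀ = 97600/1020 = 95.69 yr; rate constant k = 1/τ.
New steady state M_∞ = F₁/k = F₁·τ = 1640 × 95.69 = 156930 Tg N.
M(t) = M_∞ + (M₀ − M_∞)·e^(−t/τ); t/τ = 157/95.69 = 1.641, so e^(−t/τ) = 0.1938.
M(t) = 156930 − 59330 × 0.1938 = 145430 Tg N.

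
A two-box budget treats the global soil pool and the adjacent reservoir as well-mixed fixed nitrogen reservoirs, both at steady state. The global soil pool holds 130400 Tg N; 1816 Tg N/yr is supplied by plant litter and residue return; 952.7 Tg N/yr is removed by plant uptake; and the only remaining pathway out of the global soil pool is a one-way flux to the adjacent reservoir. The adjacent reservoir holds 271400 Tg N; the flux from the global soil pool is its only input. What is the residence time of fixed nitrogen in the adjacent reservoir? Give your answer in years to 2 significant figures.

Balance the global soil pool: ΣF_in = 1816.0 Tg N/yr.
Flux to the adjacent reservoir = ΣF_in − (952.7) = 863.30 Tg N/yr.
At steady state the output of the adjacent reservoir equals its input, 863.30 Tg N/yr.
τ = M / F = 271400 / 863.30 = 314.4 yr.

310 yr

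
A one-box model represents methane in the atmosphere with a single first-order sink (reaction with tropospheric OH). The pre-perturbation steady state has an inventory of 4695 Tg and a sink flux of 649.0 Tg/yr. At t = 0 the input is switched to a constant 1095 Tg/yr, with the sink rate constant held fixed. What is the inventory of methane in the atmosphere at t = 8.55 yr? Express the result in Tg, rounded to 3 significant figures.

6930 Tg

τ = M₀/F₀ = 4695/649.0 = 7.234 yr; rate constant k = 1/τ.
New steady state M_∞ = F₁/k = F₁·τ = 1095 × 7.234 = 7921.5 Tg.
M(t) = M_∞ + (M₀ − M_∞)·e^(−t/τ); t/τ = 8.55/7.234 = 1.182, so e^(−t/τ) = 0.3067.
M(t) = 7921.5 − 3226 × 0.3067 = 6931.9 Tg.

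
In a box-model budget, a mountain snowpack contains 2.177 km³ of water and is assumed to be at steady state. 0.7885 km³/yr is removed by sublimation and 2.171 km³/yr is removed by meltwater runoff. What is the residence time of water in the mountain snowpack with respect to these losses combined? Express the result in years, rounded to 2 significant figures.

Total removal = 0.7885 + 2.171 = 2.9595 km³/yr.
τ = M / ΣF_out = 2.177 / 2.9595 = 0.7356 yr.

0.74 yr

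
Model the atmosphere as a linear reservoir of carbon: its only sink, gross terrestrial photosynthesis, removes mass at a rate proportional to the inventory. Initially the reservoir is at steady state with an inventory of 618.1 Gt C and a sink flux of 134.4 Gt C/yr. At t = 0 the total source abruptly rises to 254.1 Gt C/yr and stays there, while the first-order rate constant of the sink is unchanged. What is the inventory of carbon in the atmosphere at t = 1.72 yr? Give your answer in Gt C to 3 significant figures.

The sink rate constant is k = F₀/M₀ = 134.4/618.1 = 0.2174 yr⁻¹.
Solving dM/dt = F₁ − kM with M(0) = M₀ gives M(t) = F₁/k + (M₀ − F₁/k)·e^(−kt).
F₁/k = 254.1/0.2174 = 1168.6 Gt C; kt = 0.2174 × 1.72 = 0.3740, e^(−kt) = 0.6880.
M(1.72) = 1168.6 + (618.1 − 1168.6) × 0.6880 = 1168.6 − 378.7 = 789.87 Gt C.

790 Gt C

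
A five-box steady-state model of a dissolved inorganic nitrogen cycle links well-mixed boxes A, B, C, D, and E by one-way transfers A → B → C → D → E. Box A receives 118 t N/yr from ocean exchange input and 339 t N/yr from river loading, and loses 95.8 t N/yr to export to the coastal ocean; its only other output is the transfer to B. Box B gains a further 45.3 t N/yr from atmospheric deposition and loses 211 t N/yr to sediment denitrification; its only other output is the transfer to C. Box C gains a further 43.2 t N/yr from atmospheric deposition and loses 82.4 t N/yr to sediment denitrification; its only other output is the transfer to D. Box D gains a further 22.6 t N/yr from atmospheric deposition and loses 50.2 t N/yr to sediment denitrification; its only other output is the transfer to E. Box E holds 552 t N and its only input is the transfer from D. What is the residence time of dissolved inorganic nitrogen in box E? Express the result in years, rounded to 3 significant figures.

Box A: F(A→B) = (118 + 339) − 95.8 = 361.20 t N/yr.
Box B: F(B→C) = (361.20 + 45.3) − 211 = 195.50 t N/yr.
Box C: F(C→D) = (195.50 + 43.2) − 82.4 = 156.30 t N/yr.
Box D: F(D→E) = (156.30 + 22.6) − 50.2 = 128.70 t N/yr.
Box E throughput = its input = 128.70 t N/yr; τ = 552 / 128.70 = 4.289 yr.

4.29 yr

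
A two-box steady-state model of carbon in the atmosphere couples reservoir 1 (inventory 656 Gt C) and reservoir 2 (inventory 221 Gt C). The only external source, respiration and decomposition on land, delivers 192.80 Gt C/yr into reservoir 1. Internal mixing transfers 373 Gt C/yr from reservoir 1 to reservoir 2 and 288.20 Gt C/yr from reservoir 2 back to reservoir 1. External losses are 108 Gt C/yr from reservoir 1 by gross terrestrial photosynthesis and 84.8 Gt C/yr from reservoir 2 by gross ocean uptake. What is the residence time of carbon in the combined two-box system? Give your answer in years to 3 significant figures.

Residence time in the combined system uses the total inventory and the total *external* removal — internal exchanges between the two boxes cancel.
M_total = 656 + 221 = 877.00 Gt C.
ΣF_external_out = 108 + 84.8 = 192.80 Gt C/yr.
τ = M_total / ΣF_ext = 877.00 / 192.80 = 4.549 yr.

4.55 yr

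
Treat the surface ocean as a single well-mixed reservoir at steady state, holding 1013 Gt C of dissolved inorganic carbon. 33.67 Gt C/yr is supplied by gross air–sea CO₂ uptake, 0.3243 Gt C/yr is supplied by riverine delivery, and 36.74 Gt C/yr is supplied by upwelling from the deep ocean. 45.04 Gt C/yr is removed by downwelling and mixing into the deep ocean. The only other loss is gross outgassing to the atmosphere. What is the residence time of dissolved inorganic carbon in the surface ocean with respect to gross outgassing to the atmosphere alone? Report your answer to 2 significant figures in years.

At steady state ΣF_in = ΣF_out.
ΣF_in = 33.67 + 0.3243 + 36.74 = 70.734 Gt C/yr.
Gross outgassing to the atmosphere flux = ΣF_in − (45.04) = 70.734 − 45.04 = 25.69 Gt C/yr.
τ = M / F = 1013 / 25.69 = 39.43 yr.

39 yr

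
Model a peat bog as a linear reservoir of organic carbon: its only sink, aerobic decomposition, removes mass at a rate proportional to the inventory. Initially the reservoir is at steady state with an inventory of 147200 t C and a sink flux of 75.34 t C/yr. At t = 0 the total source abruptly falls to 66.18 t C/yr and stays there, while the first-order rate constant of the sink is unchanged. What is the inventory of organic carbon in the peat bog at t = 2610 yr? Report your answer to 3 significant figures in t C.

134000 t C

Residence time τ = M₀/F₀ = 1954 yr. The eventual steady state is M_∞ = M₀·(F₁/F₀) = 147200 × 66.18/75.34 = 129300 t C.
The anomaly ΔM(t) = M(t) − M_∞ decays as ΔM₀·e^(−t/τ) with ΔM₀ = 147200 − 129300 = 17900 t C.
At t = 2610 yr, e^(−t/τ) = e^(−1.336) = 0.2629, so ΔM = 4706 t C and M = 129300 + 4706 = 134010 t C.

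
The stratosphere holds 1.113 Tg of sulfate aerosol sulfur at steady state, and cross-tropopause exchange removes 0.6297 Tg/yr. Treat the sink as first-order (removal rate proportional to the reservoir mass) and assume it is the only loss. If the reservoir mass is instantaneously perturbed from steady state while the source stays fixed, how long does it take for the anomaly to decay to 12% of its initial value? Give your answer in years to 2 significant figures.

For a linear reservoir the anomaly decays as exp(−t/τ) with τ = M/F = 1.113/0.6297 = 1.768 yr.
exp(−t/τ) = 0.12 ⇒ t = −τ ln(0.12) = 1.768 × 2.120 = 3.748 yr.

3.7 yr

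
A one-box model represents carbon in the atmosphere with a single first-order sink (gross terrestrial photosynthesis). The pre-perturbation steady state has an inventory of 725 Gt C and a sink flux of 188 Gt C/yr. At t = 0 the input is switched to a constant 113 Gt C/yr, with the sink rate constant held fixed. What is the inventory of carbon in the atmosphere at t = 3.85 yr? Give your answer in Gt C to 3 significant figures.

Residence time τ = M₀/F₀ = 3.856 yr. The eventual steady state is M_∞ = M₀·(F₁/F₀) = 725 × 113/188 = 435.77 Gt C.
The anomaly ΔM(t) = M(t) − M_∞ decays as ΔM₀·e^(−t/τ) with ΔM₀ = 725 − 435.77 = 289.2 Gt C.
At t = 3.85 yr, e^(−t/τ) = e^(−0.9983) = 0.3685, so ΔM = 106.6 Gt C and M = 435.77 + 106.6 = 542.35 Gt C.

542 Gt C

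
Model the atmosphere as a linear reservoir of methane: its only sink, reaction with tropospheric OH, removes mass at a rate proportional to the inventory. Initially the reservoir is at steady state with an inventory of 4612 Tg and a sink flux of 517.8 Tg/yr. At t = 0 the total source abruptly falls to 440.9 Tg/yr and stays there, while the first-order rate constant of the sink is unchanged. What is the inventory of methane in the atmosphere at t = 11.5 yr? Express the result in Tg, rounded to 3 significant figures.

4120 Tg

The sink rate constant is k = F₀/M₀ = 517.8/4612 = 0.1123 yr⁻¹.
Solving dM/dt = F₁ − kM with M(0) = M₀ gives M(t) = F₁/k + (M₀ − F₁/k)·e^(−kt).
F₁/k = 440.9/0.1123 = 3927.1 Tg; kt = 0.1123 × 11.5 = 1.291, e^(−kt) = 0.2750.
M(11.5) = 3927.1 + (4612 − 3927.1) × 0.2750 = 3927.1 + 188.3 = 4115.4 Tg.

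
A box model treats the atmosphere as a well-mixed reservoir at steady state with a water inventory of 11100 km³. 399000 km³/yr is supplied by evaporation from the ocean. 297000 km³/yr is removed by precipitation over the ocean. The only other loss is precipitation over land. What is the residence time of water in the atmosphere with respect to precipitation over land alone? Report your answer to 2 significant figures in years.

At steady state ΣF_in = ΣF_out.
ΣF_in = 399000 km³/yr.
Precipitation over land flux = ΣF_in − (297000) = 399000 − 297000 = 102000 km³/yr.
τ = M / F = 11100 / 102000 = 0.1088 yr.

0.11 yr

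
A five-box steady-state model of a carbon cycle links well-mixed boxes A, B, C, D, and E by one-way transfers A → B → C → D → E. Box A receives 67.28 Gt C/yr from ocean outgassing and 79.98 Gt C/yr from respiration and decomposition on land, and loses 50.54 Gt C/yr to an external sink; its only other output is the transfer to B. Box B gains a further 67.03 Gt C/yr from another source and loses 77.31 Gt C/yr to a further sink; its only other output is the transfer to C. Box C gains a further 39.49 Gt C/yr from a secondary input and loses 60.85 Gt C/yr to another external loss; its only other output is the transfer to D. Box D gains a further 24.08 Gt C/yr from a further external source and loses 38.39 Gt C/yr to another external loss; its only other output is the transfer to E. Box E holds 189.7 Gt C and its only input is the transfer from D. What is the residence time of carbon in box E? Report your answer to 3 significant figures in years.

3.74 yr

Box A: F(A→B) = (67.28 + 79.98) − 50.54 = 96.720 Gt C/yr.
Box B: F(B→C) = (96.720 + 67.03) − 77.31 = 86.440 Gt C/yr.
Box C: F(C→D) = (86.440 + 39.49) − 60.85 = 65.080 Gt C/yr.
Box D: F(D→E) = (65.080 + 24.08) − 38.39 = 50.770 Gt C/yr.
Box E throughput = its input = 50.770 Gt C/yr; τ = 189.7 / 50.770 = 3.736 yr.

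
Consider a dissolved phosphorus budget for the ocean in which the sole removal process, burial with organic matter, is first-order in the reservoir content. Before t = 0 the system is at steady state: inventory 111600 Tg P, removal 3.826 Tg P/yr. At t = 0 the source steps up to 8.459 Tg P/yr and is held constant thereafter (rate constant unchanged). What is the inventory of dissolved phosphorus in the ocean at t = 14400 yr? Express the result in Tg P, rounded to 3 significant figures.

164000 Tg P

τ = M₀/F₀ = 111600/3.826 = 29170 yr; rate constant k = 1/τ.
New steady state M_∞ = F₁/k = F₁·τ = 8.459 × 29170 = 246740 Tg P.
M(t) = M_∞ + (M₀ − M_∞)·e^(−t/τ); t/τ = 14400/29170 = 0.4937, so e^(−t/τ) = 0.6104.
M(t) = 246740 − 135100 × 0.6104 = 164250 Tg P.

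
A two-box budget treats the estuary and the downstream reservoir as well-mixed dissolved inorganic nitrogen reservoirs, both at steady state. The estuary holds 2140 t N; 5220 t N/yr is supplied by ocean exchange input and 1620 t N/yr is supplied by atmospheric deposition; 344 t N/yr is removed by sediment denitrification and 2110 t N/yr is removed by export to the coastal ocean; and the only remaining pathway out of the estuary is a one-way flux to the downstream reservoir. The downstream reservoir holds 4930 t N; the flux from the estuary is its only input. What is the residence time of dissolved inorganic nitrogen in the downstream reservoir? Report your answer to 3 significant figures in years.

1.12 yr

Balance the estuary: ΣF_in = 5220 + 1620 = 6840.0 t N/yr.
Flux to the downstream reservoir = ΣF_in − (344 + 2110) = 4386.0 t N/yr.
At steady state the output of the downstream reservoir equals its input, 4386.0 t N/yr.
τ = M / F = 4930 / 4386.0 = 1.124 yr.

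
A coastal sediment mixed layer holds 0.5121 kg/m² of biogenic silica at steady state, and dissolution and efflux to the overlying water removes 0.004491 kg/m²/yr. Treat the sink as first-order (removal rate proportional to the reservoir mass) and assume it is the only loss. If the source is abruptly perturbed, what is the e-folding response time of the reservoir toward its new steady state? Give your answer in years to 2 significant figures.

110 yr

For a linear reservoir the response time equals the residence time τ = M/F.
τ = 0.5121 / 0.004491 = 114.0 yr.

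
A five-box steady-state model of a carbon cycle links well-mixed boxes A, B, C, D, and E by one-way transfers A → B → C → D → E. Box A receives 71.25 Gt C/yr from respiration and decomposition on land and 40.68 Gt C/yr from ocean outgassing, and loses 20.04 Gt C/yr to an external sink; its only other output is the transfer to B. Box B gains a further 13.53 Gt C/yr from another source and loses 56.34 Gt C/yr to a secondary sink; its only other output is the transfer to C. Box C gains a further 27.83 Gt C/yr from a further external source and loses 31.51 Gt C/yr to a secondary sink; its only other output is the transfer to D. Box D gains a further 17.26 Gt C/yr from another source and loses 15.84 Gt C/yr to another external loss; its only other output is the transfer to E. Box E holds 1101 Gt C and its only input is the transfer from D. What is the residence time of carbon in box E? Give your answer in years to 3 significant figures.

23.5 yr

Box A: F(A→B) = (71.25 + 40.68) − 20.04 = 91.890 Gt C/yr.
Box B: F(B→C) = (91.890 + 13.53) − 56.34 = 49.080 Gt C/yr.
Box C: F(C→D) = (49.080 + 27.83) − 31.51 = 45.400 Gt C/yr.
Box D: F(D→E) = (45.400 + 17.26) − 15.84 = 46.820 Gt C/yr.
Box E throughput = its input = 46.820 Gt C/yr; τ = 1101 / 46.820 = 23.52 yr.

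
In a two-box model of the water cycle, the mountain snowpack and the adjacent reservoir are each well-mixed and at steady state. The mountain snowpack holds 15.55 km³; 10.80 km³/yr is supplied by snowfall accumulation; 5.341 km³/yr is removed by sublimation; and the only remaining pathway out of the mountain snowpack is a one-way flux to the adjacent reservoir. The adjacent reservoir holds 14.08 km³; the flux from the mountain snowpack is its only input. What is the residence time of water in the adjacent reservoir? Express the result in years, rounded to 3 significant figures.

2.58 yr

Balance the mountain snowpack: ΣF_in = 10.800 km³/yr.
Flux to the adjacent reservoir = ΣF_in − (5.341) = 5.4590 km³/yr.
At steady state the output of the adjacent reservoir equals its input, 5.4590 km³/yr.
τ = M / F = 14.08 / 5.4590 = 2.579 yr.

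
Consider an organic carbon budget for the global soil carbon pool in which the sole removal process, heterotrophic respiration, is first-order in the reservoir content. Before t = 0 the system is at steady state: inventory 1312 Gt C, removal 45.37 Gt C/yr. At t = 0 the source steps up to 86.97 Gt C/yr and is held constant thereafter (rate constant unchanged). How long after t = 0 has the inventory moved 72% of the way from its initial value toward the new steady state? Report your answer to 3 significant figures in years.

τ = M₀/F₀ = 1312/45.37 = 28.92 yr.
The remaining gap fraction is e^(−t/τ); 72% covered ⇒ e^(−t/τ) = 0.280.
t = −τ ln(0.280) = 28.92 × 1.273 = 36.81 yr.

36.8 yr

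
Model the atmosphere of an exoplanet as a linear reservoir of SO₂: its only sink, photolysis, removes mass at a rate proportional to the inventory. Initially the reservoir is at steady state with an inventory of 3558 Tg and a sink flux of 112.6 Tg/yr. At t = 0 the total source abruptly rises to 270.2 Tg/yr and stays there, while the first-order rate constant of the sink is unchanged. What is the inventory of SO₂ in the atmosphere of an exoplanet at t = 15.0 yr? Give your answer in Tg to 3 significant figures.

τ = M₀/F₀ = 3558/112.6 = 31.60 yr; rate constant k = 1/τ.
New steady state M_∞ = F₁/k = F₁·τ = 270.2 × 31.60 = 8537.9 Tg.
M(t) = M_∞ + (M₀ − M_∞)·e^(−t/τ); t/τ = 15.0/31.60 = 0.4747, so e^(−t/τ) = 0.6221.
M(t) = 8537.9 − 4980 × 0.6221 = 5440.1 Tg.

5440 Tg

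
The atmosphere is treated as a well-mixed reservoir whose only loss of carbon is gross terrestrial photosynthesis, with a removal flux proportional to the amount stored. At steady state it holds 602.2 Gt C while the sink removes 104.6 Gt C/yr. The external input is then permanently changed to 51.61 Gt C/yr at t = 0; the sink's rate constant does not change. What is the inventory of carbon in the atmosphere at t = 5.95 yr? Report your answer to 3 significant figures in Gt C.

The sink rate constant is k = F₀/M₀ = 104.6/602.2 = 0.1737 yr⁻¹.
Solving dM/dt = F₁ − kM with M(0) = M₀ gives M(t) = F₁/k + (M₀ − F₁/k)·e^(−kt).
F₁/k = 51.61/0.1737 = 297.13 Gt C; kt = 0.1737 × 5.95 = 1.033, e^(−kt) = 0.3558.
M(5.95) = 297.13 + (602.2 − 297.13) × 0.3558 = 297.13 + 108.5 = 405.66 Gt C.

406 Gt C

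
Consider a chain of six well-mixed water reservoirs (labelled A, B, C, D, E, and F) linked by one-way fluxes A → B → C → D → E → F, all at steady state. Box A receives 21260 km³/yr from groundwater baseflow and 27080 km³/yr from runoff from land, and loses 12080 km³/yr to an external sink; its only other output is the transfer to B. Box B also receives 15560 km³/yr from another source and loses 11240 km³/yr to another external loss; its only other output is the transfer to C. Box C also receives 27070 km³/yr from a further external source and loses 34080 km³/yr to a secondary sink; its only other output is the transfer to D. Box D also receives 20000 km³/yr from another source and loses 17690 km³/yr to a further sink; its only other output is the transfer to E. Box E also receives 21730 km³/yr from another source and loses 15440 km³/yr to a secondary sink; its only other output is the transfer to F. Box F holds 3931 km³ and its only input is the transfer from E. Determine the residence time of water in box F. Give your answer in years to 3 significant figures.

Box A: F(A→B) = (21260 + 27080) − 12080 = 36260 km³/yr.
Box B: F(B→C) = (36260 + 15560) − 11240 = 40580 km³/yr.
Box C: F(C→D) = (40580 + 27070) − 34080 = 33570 km³/yr.
Box D: F(D→E) = (33570 + 20000) − 17690 = 35880 km³/yr.
Box E: F(E→F) = (35880 + 21730) − 15440 = 42170 km³/yr.
Box F throughput = its input = 42170 km³/yr; τ = 3931 / 42170 = 0.09322 yr.

0.0932 yr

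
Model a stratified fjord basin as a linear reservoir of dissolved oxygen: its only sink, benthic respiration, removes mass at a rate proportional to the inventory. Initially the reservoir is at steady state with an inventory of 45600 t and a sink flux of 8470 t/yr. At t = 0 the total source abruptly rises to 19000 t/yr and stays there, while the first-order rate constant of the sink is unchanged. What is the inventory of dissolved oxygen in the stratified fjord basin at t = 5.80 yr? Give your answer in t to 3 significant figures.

τ = M₀/F₀ = 45600/8470 = 5.384 yr; rate constant k = 1/τ.
New steady state M_∞ = F₁/k = F₁·τ = 19000 × 5.384 = 102290 t.
M(t) = M_∞ + (M₀ − M_∞)·e^(−t/τ); t/τ = 5.80/5.384 = 1.077, so e^(−t/τ) = 0.3405.
M(t) = 102290 − 56690 × 0.3405 = 82987 t.

83000 t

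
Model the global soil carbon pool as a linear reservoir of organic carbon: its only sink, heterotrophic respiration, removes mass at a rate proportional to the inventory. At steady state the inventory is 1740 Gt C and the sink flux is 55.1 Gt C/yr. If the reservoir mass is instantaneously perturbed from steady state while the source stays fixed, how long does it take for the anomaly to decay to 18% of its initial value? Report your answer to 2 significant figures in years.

For a linear reservoir the anomaly decays as exp(−t/τ) with τ = M/F = 1740/55.1 = 31.58 yr.
exp(−t/τ) = 0.18 ⇒ t = −τ ln(0.18) = 31.58 × 1.715 = 54.15 yr.

54 yr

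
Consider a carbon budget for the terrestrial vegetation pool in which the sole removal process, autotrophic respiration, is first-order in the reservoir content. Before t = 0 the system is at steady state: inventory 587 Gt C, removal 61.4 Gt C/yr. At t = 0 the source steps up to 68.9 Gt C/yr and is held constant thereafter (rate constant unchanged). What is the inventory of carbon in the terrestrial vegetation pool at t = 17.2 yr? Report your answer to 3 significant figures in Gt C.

τ = M₀/F₀ = 587/61.4 = 9.560 yr; rate constant k = 1/τ.
New steady state M_∞ = F₁/k = F₁·τ = 68.9 × 9.560 = 658.70 Gt C.
M(t) = M_∞ + (M₀ − M_∞)·e^(−t/τ); t/τ = 17.2/9.560 = 1.799, so e^(−t/τ) = 0.1654.
M(t) = 658.70 − 71.70 × 0.1654 = 646.84 Gt C.

647 Gt C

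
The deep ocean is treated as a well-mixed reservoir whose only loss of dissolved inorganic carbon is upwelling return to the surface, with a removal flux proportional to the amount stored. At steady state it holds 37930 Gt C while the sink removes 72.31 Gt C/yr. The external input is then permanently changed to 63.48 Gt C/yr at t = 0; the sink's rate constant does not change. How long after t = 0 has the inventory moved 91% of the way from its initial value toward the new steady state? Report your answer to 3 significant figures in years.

1260 yr

τ = M₀/F₀ = 37930/72.31 = 524.5 yr.
The remaining gap fraction is e^(−t/τ); 91% covered ⇒ e^(−t/τ) = 0.0900.
t = −τ ln(0.0900) = 524.5 × 2.408 = 1263 yr.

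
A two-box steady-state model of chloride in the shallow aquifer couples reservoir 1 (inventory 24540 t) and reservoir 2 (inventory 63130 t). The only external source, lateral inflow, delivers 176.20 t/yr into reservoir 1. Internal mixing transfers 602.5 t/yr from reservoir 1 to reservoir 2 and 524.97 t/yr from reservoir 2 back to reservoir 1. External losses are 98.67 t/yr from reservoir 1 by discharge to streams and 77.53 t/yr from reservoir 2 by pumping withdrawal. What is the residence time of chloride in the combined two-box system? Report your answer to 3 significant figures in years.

498 yr

Residence time in the combined system uses the total inventory and the total *external* removal — internal exchanges between the two boxes cancel.
M_total = 24540 + 63130 = 87670 t.
ΣF_external_out = 98.67 + 77.53 = 176.20 t/yr.
τ = M_total / ΣF_ext = 87670 / 176.20 = 497.6 yr.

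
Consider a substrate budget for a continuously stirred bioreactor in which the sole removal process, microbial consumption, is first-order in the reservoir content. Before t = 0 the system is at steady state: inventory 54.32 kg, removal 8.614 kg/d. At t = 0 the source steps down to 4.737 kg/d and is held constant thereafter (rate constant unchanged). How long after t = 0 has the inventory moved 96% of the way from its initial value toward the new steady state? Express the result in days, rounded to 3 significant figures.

20.3 d

τ = M₀/F₀ = 54.32/8.614 = 6.306 d.
The remaining gap fraction is e^(−t/τ); 96% covered ⇒ e^(−t/τ) = 0.0400.
t = −τ ln(0.0400) = 6.306 × 3.219 = 20.30 d.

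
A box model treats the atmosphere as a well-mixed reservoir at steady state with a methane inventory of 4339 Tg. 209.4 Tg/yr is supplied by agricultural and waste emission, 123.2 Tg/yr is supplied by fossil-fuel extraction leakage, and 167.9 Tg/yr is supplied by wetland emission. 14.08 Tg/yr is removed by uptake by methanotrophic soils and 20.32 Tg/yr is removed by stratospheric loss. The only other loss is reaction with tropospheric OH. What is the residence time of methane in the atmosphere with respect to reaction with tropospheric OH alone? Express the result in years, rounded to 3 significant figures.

9.31 yr

At steady state ΣF_in = ΣF_out.
ΣF_in = 209.4 + 123.2 + 167.9 = 500.50 Tg/yr.
Reaction with tropospheric OH flux = ΣF_in − (14.08 + 20.32) = 500.50 − 34.40 = 466.1 Tg/yr.
τ = M / F = 4339 / 466.1 = 9.309 yr.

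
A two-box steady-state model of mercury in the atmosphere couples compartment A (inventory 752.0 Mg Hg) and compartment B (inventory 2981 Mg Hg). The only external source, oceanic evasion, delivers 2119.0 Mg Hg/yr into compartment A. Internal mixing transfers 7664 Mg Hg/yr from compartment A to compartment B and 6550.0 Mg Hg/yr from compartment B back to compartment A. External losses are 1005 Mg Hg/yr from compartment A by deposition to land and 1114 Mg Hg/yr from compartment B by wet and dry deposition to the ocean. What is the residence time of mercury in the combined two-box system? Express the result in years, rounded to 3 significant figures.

1.76 yr

Residence time in the combined system uses the total inventory and the total *external* removal — internal exchanges between the two boxes cancel.
M_total = 752.0 + 2981 = 3733.0 Mg Hg.
ΣF_external_out = 1005 + 1114 = 2119.0 Mg Hg/yr.
τ = M_total / ΣF_ext = 3733.0 / 2119.0 = 1.762 yr.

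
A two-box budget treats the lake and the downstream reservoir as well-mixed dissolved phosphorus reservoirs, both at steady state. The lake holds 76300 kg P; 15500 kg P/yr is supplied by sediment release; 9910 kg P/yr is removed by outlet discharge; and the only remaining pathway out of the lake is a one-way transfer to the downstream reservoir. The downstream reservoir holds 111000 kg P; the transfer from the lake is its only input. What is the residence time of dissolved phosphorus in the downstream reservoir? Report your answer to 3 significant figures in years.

19.9 yr

Balance the lake: ΣF_in = 15500 kg P/yr.
Transfer to the downstream reservoir = ΣF_in − (9910) = 5590.0 kg P/yr.
At steady state the output of the downstream reservoir equals its input, 5590.0 kg P/yr.
τ = M / F = 111000 / 5590.0 = 19.86 yr.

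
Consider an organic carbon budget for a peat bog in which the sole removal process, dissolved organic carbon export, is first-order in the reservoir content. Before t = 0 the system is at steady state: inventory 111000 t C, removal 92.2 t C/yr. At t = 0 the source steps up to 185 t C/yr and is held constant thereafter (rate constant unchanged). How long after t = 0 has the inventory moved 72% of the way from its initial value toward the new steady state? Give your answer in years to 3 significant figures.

1530 yr

τ = M₀/F₀ = 111000/92.2 = 1204 yr.
The remaining gap fraction is e^(−t/τ); 72% covered ⇒ e^(−t/τ) = 0.280.
t = −τ ln(0.280) = 1204 × 1.273 = 1533 yr.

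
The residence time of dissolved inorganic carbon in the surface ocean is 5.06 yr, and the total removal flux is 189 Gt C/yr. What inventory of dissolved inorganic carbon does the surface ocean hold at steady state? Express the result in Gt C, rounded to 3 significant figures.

τ = M/F ⇒ M = τ × F = 5.06 × 189 = 956.3 Gt C.

956 Gt C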